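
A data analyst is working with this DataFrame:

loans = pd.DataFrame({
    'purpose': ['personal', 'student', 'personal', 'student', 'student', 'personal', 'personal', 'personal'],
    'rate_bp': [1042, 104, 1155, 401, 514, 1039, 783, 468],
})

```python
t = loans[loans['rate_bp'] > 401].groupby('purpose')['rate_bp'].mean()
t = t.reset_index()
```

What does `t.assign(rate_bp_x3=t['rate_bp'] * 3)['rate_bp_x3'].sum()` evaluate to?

4234.2

filter rows where rate_bp > 401:
    purpose  rate_bp
0  personal     1042
2  personal     1155
4   student      514
5  personal     1039
6  personal      783
7  personal      468
group by purpose, mean of rate_bp:
purpose
personal    897.4
student     514.0
Name: rate_bp, dtype: float64
reset_index():
    purpose  rate_bp
0  personal    897.4
1   student    514.0
add column rate_bp_x3 = t['rate_bp'] * 3:
    purpose  rate_bp  rate_bp_x3
0  personal    897.4      2692.2
1   student    514.0      1542.0
sum of column 'rate_bp_x3' → 4234.2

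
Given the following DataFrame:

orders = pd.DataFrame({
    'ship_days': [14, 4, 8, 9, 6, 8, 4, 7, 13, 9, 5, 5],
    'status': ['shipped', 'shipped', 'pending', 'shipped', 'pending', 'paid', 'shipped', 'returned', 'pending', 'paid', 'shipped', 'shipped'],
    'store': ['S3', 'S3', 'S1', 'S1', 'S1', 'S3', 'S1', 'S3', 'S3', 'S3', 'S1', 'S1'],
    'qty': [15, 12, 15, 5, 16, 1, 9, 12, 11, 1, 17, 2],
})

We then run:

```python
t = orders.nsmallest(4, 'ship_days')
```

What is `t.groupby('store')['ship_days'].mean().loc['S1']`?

4.66666666667

take 4 rows with smallest ship_days:
    ship_days   status store  qty
1           4  shipped    S3   12
6           4  shipped    S1    9
10          5  shipped    S1   17
11          5  shipped    S1    2
group by store, mean of ship_days:
store
S1    4.666667
S3    4.000000
Name: ship_days, dtype: float64
value at index 'S1' → 4.66666666667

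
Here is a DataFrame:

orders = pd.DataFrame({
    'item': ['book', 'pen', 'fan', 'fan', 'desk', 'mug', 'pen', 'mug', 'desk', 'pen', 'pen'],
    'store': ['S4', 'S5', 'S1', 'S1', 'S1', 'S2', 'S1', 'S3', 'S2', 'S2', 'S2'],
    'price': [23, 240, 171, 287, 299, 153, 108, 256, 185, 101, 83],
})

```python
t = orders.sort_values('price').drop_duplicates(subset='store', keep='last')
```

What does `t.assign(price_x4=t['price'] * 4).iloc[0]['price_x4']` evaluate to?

92

sort by price:
    item store  price
0   book    S4     23
10   pen    S2     83
9    pen    S2    101
6    pen    S1    108
5    mug    S2    153
2    fan    S1    171
8   desk    S2    185
1    pen    S5    240
7    mug    S3    256
3    fan    S1    287
4   desk    S1    299
drop duplicate store (keep=last):
   item store  price
0  book    S4     23
8  desk    S2    185
1   pen    S5    240
7   mug    S3    256
4  desk    S1    299
add column price_x4 = t['price'] * 4:
   item store  price  price_x4
0  book    S4     23        92
8  desk    S2    185       740
1   pen    S5    240       960
7   mug    S3    256      1024
4  desk    S1    299      1196
Reading off the value at position 0, column 'price_x4', we get 92.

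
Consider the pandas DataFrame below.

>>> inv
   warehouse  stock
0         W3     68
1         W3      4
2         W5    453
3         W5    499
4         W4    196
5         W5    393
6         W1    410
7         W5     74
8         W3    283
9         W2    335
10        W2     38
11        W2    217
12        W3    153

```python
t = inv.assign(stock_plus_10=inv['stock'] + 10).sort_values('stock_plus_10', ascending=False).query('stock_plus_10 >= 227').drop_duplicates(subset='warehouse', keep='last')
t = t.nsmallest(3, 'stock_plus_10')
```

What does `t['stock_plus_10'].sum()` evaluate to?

add column stock_plus_10 = inv['stock'] + 10:
   warehouse  stock  stock_plus_10
0         W3     68             78
1         W3      4             14
2         W5    453            463
3         W5    499            509
4         W4    196            206
5         W5    393            403
6         W1    410            420
7         W5     74             84
8         W3    283            293
9         W2    335            345
10        W2     38             48
11        W2    217            227
12        W3    153            163
sort by stock_plus_10 descending:
   warehouse  stock  stock_plus_10
3         W5    499            509
2         W5    453            463
6         W1    410            420
5         W5    393            403
9         W2    335            345
8         W3    283            293
11        W2    217            227
4         W4    196            206
12        W3    153            163
7         W5     74             84
0         W3     68             78
10        W2     38             48
1         W3      4             14
filter rows where stock_plus_10 >= 227:
   warehouse  stock  stock_plus_10
3         W5    499            509
2         W5    453            463
6         W1    410            420
5         W5    393            403
9         W2    335            345
8         W3    283            293
11        W2    217            227
drop duplicate warehouse (keep=last):
   warehouse  stock  stock_plus_10
6         W1    410            420
5         W5    393            403
8         W3    283            293
11        W2    217            227
take 3 rows with smallest stock_plus_10:
   warehouse  stock  stock_plus_10
11        W2    217            227
8         W3    283            293
5         W5    393            403
sum of column 'stock_plus_10' → 923

923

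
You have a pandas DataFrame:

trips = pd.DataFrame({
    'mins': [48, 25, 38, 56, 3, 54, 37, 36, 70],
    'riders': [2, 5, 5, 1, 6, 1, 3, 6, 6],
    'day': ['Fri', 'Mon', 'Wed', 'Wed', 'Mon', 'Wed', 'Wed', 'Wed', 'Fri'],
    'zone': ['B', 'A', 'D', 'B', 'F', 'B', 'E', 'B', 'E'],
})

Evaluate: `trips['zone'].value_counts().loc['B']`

value_counts of zone:
zone
B    4
E    2
A    1
D    1
F    1
Name: count, dtype: int64
Reading off the value at index 'B', we get 4.

4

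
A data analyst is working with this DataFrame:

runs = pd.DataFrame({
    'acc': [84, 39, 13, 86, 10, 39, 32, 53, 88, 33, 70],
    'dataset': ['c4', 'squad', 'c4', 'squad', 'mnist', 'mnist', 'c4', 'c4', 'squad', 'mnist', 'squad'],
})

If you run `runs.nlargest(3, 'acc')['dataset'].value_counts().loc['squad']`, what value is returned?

take 3 rows with largest acc:
   acc dataset
8   88   squad
3   86   squad
0   84      c4
value_counts of dataset:
dataset
squad    2
c4       1
Name: count, dtype: int64
Hence 2.

2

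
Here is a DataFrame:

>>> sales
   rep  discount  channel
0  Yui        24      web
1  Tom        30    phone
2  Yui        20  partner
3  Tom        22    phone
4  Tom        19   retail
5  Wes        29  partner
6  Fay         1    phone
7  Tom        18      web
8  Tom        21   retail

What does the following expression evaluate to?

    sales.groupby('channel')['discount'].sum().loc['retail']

40

group by channel, sum of discount:
channel
partner    49
phone      53
retail     40
web        42
Name: discount, dtype: int64
Finally, value at index 'retail' = 40.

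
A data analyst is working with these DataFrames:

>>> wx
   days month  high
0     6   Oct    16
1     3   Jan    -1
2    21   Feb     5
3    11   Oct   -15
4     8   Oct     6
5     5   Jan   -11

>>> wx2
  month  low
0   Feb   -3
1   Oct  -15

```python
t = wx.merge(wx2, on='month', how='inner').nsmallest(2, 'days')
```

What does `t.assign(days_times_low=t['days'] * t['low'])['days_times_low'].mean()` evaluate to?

-105.0

merge on 'month' (how='inner') → 4 rows:
   days month  high  low
0     6   Oct    16  -15
1    21   Feb     5   -3
2    11   Oct   -15  -15
3     8   Oct     6  -15
take 2 rows with smallest days:
   days month  high  low
0     6   Oct    16  -15
3     8   Oct     6  -15
add column days_times_low = t['days'] * t['low']:
   days month  high  low  days_times_low
0     6   Oct    16  -15             -90
3     8   Oct     6  -15            -120
mean of column 'days_times_low' → -105.0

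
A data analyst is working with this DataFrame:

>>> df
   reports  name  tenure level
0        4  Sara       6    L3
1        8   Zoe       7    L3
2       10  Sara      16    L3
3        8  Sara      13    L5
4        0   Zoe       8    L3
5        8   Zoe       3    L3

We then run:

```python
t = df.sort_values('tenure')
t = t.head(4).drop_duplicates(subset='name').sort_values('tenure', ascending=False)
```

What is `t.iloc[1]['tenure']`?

3

sort by tenure:
   reports  name  tenure level
5        8   Zoe       3    L3
0        4  Sara       6    L3
1        8   Zoe       7    L3
4        0   Zoe       8    L3
3        8  Sara      13    L5
2       10  Sara      16    L3
take first 4 rows:
   reports  name  tenure level
5        8   Zoe       3    L3
0        4  Sara       6    L3
1        8   Zoe       7    L3
4        0   Zoe       8    L3
drop duplicate name (keep=first):
   reports  name  tenure level
5        8   Zoe       3    L3
0        4  Sara       6    L3
sort by tenure descending:
   reports  name  tenure level
0        4  Sara       6    L3
5        8   Zoe       3    L3
So iloc[1]['tenure'] = 3.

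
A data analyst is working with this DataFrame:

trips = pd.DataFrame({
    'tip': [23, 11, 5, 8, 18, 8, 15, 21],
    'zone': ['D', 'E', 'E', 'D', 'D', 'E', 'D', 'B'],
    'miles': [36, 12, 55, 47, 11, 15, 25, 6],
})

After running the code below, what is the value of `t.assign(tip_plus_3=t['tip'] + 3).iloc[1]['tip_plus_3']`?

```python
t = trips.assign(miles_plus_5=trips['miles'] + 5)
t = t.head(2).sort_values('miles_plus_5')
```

add column miles_plus_5 = trips['miles'] + 5:
   tip zone  miles  miles_plus_5
0   23    D     36            41
1   11    E     12            17
2    5    E     55            60
3    8    D     47            52
4   18    D     11            16
5    8    E     15            20
6   15    D     25            30
7   21    B      6            11
take first 2 rows:
   tip zone  miles  miles_plus_5
0   23    D     36            41
1   11    E     12            17
sort by miles_plus_5:
   tip zone  miles  miles_plus_5
1   11    E     12            17
0   23    D     36            41
add column tip_plus_3 = t['tip'] + 3:
   tip zone  miles  miles_plus_5  tip_plus_3
1   11    E     12            17          14
0   23    D     36            41          26
Reading off the value at position 1, column 'tip_plus_3', we get 26.

26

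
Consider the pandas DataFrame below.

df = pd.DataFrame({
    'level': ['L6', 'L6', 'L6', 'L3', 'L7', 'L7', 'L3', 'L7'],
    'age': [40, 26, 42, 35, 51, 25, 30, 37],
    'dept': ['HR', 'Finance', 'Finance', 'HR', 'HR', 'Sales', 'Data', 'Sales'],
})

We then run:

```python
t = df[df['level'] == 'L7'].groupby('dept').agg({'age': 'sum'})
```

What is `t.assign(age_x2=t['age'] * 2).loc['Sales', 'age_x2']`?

124

filter rows where level == 'L7':
  level  age   dept
4    L7   51     HR
5    L7   25  Sales
7    L7   37  Sales
group by dept, sum of age:
       age
dept      
HR      51
Sales   62
add column age_x2 = t['age'] * 2:
       age  age_x2
dept              
HR      51     102
Sales   62     124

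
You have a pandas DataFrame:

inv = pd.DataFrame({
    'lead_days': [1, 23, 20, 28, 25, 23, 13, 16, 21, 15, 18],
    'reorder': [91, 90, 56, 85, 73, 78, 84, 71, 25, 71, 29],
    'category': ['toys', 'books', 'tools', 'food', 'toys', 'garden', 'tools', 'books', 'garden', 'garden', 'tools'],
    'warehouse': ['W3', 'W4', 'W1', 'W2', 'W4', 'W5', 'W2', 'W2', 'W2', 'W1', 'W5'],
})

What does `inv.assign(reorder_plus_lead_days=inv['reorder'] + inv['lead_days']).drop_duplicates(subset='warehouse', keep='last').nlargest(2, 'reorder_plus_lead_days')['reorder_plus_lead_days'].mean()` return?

add column reorder_plus_lead_days = inv['reorder'] + inv['lead_days']:
    lead_days  reorder category warehouse  reorder_plus_lead_days
0           1       91     toys        W3                      92
1          23       90    books        W4                     113
2          20       56    tools        W1                      76
3          28       85     food        W2                     113
4          25       73     toys        W4                      98
5          23       78   garden        W5                     101
6          13       84    tools        W2                      97
7          16       71    books        W2                      87
8          21       25   garden        W2                      46
9          15       71   garden        W1                      86
10         18       29    tools        W5                      47
drop duplicate warehouse (keep=last):
    lead_days  reorder category warehouse  reorder_plus_lead_days
0           1       91     toys        W3                      92
4          25       73     toys        W4                      98
8          21       25   garden        W2                      46
9          15       71   garden        W1                      86
10         18       29    tools        W5                      47
take 2 rows with largest reorder_plus_lead_days:
   lead_days  reorder category warehouse  reorder_plus_lead_days
4         25       73     toys        W4                      98
0          1       91     toys        W3                      92

95.0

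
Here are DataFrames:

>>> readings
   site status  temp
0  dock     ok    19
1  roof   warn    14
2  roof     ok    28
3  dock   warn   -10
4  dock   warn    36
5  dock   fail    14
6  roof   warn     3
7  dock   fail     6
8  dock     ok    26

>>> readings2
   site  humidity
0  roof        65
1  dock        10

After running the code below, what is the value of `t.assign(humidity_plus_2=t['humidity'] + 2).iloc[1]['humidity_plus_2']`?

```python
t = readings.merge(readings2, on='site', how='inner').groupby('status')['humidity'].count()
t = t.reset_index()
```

merge on 'site' (how='inner') → 9 rows:
   site status  temp  humidity
0  dock     ok    19        10
1  roof   warn    14        65
2  roof     ok    28        65
3  dock   warn   -10        10
4  dock   warn    36        10
5  dock   fail    14        10
6  roof   warn     3        65
7  dock   fail     6        10
8  dock     ok    26        10
group by status, count of humidity:
status
fail    2
ok      3
warn    4
Name: humidity, dtype: int64
reset_index():
  status  humidity
0   fail         2
1     ok         3
2   warn         4
add column humidity_plus_2 = t['humidity'] + 2:
  status  humidity  humidity_plus_2
0   fail         2                4
1     ok         3                5
2   warn         4                6
Reading off the value at position 1, column 'humidity_plus_2', we get 5.

5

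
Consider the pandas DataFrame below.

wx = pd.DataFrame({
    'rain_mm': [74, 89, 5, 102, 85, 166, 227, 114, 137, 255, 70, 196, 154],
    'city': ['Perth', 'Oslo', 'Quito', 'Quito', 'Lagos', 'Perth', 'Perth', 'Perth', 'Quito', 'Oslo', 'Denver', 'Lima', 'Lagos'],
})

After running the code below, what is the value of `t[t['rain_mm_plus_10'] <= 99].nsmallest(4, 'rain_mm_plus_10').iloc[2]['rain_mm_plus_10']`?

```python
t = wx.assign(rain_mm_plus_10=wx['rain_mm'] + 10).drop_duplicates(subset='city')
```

84

add column rain_mm_plus_10 = wx['rain_mm'] + 10:
    rain_mm    city  rain_mm_plus_10
0        74   Perth               84
1        89    Oslo               99
2         5   Quito               15
3       102   Quito              112
4        85   Lagos               95
5       166   Perth              176
6       227   Perth              237
7       114   Perth              124
8       137   Quito              147
9       255    Oslo              265
10       70  Denver               80
11      196    Lima              206
12      154   Lagos              164
drop duplicate city (keep=first):
    rain_mm    city  rain_mm_plus_10
0        74   Perth               84
1        89    Oslo               99
2         5   Quito               15
4        85   Lagos               95
10       70  Denver               80
11      196    Lima              206
filter rows where rain_mm_plus_10 <= 99:
    rain_mm    city  rain_mm_plus_10
0        74   Perth               84
1        89    Oslo               99
2         5   Quito               15
4        85   Lagos               95
10       70  Denver               80
take 4 rows with smallest rain_mm_plus_10:
    rain_mm    city  rain_mm_plus_10
2         5   Quito               15
10       70  Denver               80
0        74   Perth               84
4        85   Lagos               95
Then the value at position 2, column 'rain_mm_plus_10': 84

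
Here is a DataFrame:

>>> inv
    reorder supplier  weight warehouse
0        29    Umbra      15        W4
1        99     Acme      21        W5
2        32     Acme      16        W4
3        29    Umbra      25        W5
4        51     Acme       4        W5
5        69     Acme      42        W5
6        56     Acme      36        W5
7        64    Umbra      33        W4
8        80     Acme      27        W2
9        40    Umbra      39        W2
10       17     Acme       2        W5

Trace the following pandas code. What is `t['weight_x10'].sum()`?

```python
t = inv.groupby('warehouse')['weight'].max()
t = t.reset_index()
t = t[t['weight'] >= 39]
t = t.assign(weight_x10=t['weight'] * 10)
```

group by warehouse, max of weight:
warehouse
W2    39
W4    33
W5    42
Name: weight, dtype: int64
reset_index():
  warehouse  weight
0        W2      39
1        W4      33
2        W5      42
filter rows where weight >= 39:
  warehouse  weight
0        W2      39
2        W5      42
add column weight_x10 = t['weight'] * 10:
  warehouse  weight  weight_x10
0        W2      39         390
2        W5      42         420
Taking the sum of column 'weight_x10' gives 810.

810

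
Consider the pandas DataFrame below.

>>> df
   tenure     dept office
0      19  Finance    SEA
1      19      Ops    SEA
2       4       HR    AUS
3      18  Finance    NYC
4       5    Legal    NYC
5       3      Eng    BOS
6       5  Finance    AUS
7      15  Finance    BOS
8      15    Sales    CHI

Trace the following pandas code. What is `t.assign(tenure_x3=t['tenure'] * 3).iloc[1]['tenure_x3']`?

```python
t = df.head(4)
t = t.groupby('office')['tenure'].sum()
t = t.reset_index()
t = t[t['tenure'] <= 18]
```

take first 4 rows:
   tenure     dept office
0      19  Finance    SEA
1      19      Ops    SEA
2       4       HR    AUS
3      18  Finance    NYC
group by office, sum of tenure:
office
AUS     4
NYC    18
SEA    38
Name: tenure, dtype: int64
reset_index():
  office  tenure
0    AUS       4
1    NYC      18
2    SEA      38
filter rows where tenure <= 18:
  office  tenure
0    AUS       4
1    NYC      18
add column tenure_x3 = t['tenure'] * 3:
  office  tenure  tenure_x3
0    AUS       4         12
1    NYC      18         54
Reading off the value at position 1, column 'tenure_x3', we get 54.

54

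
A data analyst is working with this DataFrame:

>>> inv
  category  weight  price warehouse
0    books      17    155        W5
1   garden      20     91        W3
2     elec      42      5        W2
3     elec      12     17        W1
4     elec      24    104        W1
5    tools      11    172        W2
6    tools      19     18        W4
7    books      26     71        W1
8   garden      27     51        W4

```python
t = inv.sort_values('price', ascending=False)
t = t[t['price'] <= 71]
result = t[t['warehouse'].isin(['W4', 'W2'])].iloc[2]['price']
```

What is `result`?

5

sort by price descending:
  category  weight  price warehouse
5    tools      11    172        W2
0    books      17    155        W5
4     elec      24    104        W1
1   garden      20     91        W3
7    books      26     71        W1
8   garden      27     51        W4
6    tools      19     18        W4
3     elec      12     17        W1
2     elec      42      5        W2
filter rows where price <= 71:
  category  weight  price warehouse
7    books      26     71        W1
8   garden      27     51        W4
6    tools      19     18        W4
3     elec      12     17        W1
2     elec      42      5        W2
filter rows where warehouse in ['W4', 'W2']:
  category  weight  price warehouse
8   garden      27     51        W4
6    tools      19     18        W4
2     elec      42      5        W2
So iloc[2]['price'] = 5.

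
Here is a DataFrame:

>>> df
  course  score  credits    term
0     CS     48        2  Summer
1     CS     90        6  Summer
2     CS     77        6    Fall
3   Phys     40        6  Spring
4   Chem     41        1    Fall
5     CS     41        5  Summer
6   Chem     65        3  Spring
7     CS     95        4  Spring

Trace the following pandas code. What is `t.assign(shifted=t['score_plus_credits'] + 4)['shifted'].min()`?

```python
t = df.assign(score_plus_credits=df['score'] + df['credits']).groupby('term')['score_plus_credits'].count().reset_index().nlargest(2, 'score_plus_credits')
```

7

add column score_plus_credits = df['score'] + df['credits']:
  course  score  credits    term  score_plus_credits
0     CS     48        2  Summer                  50
1     CS     90        6  Summer                  96
2     CS     77        6    Fall                  83
3   Phys     40        6  Spring                  46
4   Chem     41        1    Fall                  42
5     CS     41        5  Summer                  46
6   Chem     65        3  Spring                  68
7     CS     95        4  Spring                  99
group by term, count of score_plus_credits:
term
Fall      2
Spring    3
Summer    3
Name: score_plus_credits, dtype: int64
reset_index():
     term  score_plus_credits
0    Fall                   2
1  Spring                   3
2  Summer                   3
take 2 rows with largest score_plus_credits:
     term  score_plus_credits
1  Spring                   3
2  Summer                   3
add column shifted = t['score_plus_credits'] + 4:
     term  score_plus_credits  shifted
1  Spring                   3        7
2  Summer                   3        7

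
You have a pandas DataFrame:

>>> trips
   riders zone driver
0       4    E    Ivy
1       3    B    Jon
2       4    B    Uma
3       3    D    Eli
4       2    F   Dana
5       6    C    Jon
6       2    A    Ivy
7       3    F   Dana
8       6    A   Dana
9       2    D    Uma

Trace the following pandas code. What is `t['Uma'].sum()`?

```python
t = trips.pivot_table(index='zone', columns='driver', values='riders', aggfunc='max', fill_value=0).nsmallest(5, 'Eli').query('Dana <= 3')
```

4

pivot: rows=zone, cols=driver, max(riders):
driver  Dana  Eli  Ivy  Jon  Uma
zone                            
A          6    0    2    0    0
B          0    0    0    3    4
C          0    0    0    6    0
D          0    3    0    0    2
E          0    0    4    0    0
F          3    0    0    0    0
take 5 rows with smallest Eli:
driver  Dana  Eli  Ivy  Jon  Uma
zone                            
A          6    0    2    0    0
B          0    0    0    3    4
C          0    0    0    6    0
E          0    0    4    0    0
F          3    0    0    0    0
filter rows where Dana <= 3:
driver  Dana  Eli  Ivy  Jon  Uma
zone                            
B          0    0    0    3    4
C          0    0    0    6    0
E          0    0    4    0    0
F          3    0    0    0    0
Reading off the sum of column 'Uma', we get 4.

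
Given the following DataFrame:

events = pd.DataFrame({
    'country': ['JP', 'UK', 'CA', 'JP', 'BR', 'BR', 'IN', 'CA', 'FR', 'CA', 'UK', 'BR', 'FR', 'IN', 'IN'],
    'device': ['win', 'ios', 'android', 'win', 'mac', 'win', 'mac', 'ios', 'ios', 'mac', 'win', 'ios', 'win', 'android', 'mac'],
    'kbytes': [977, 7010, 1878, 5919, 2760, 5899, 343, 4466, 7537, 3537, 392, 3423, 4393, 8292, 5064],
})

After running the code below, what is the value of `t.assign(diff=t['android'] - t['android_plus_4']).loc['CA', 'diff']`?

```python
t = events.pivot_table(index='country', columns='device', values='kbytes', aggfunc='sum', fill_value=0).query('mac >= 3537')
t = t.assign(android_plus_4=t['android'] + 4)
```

pivot: rows=country, cols=device, sum(kbytes):
device   android   ios   mac   win
country                           
BR             0  3423  2760  5899
CA          1878  4466  3537     0
FR             0  7537     0  4393
IN          8292     0  5407     0
JP             0     0     0  6896
UK             0  7010     0   392
filter rows where mac >= 3537:
device   android   ios   mac  win
country                          
CA          1878  4466  3537    0
IN          8292     0  5407    0
add column android_plus_4 = t['android'] + 4:
device   android   ios   mac  win  android_plus_4
country                                          
CA          1878  4466  3537    0            1882
IN          8292     0  5407    0            8296
add column diff = t['android'] - t['android_plus_4']:
device   android   ios   mac  win  android_plus_4  diff
country                                                
CA          1878  4466  3537    0            1882    -4
IN          8292     0  5407    0            8296    -4
The value at row 'CA', column 'diff' is -4.

-4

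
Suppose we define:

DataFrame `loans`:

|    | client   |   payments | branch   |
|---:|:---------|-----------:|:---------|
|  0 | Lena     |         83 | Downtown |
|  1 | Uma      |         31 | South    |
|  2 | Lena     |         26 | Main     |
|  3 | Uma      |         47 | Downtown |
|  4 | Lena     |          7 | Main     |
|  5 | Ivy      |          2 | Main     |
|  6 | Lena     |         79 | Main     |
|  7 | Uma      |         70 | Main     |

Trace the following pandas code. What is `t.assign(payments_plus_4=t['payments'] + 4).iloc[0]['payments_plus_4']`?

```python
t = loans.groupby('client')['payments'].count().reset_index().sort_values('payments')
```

5

group by client, count of payments:
client
Ivy     1
Lena    4
Uma     3
Name: payments, dtype: int64
reset_index():
  client  payments
0    Ivy         1
1   Lena         4
2    Uma         3
sort by payments:
  client  payments
0    Ivy         1
2    Uma         3
1   Lena         4
add column payments_plus_4 = t['payments'] + 4:
  client  payments  payments_plus_4
0    Ivy         1                5
2    Uma         3                7
1   Lena         4                8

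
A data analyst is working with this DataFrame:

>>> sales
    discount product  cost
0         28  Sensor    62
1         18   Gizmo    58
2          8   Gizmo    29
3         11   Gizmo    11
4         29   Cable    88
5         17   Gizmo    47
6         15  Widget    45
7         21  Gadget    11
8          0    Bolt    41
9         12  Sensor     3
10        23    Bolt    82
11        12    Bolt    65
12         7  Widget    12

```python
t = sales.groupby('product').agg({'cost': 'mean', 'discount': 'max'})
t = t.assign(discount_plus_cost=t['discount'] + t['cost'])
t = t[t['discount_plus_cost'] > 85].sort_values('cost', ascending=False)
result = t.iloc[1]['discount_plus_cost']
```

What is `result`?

85.6666666667

group by product: mean(cost), max(discount):
              cost  discount
product                     
Bolt     62.666667        23
Cable    88.000000        29
Gadget   11.000000        21
Gizmo    36.250000        18
Sensor   32.500000        28
Widget   28.500000        15
add column discount_plus_cost = t['discount'] + t['cost']:
              cost  discount  discount_plus_cost
product                                         
Bolt     62.666667        23           85.666667
Cable    88.000000        29          117.000000
Gadget   11.000000        21           32.000000
Gizmo    36.250000        18           54.250000
Sensor   32.500000        28           60.500000
Widget   28.500000        15           43.500000
filter rows where discount_plus_cost > 85:
              cost  discount  discount_plus_cost
product                                         
Bolt     62.666667        23           85.666667
Cable    88.000000        29          117.000000
sort by cost descending:
              cost  discount  discount_plus_cost
product                                         
Cable    88.000000        29          117.000000
Bolt     62.666667        23           85.666667
Finally, value at position 1, column 'discount_plus_cost' = 85.6666666667.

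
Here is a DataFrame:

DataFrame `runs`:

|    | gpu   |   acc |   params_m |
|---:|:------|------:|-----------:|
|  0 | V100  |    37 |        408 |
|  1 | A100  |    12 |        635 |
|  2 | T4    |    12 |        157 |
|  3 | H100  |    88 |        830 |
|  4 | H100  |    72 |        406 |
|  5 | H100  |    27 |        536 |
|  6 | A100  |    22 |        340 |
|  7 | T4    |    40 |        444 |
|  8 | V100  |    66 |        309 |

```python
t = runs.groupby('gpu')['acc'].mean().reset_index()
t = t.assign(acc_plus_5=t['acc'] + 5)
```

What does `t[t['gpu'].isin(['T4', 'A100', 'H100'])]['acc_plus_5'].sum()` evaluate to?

120.333333333

group by gpu, mean of acc:
gpu
A100    17.000000
H100    62.333333
T4      26.000000
V100    51.500000
Name: acc, dtype: float64
reset_index():
    gpu        acc
0  A100  17.000000
1  H100  62.333333
2    T4  26.000000
3  V100  51.500000
add column acc_plus_5 = t['acc'] + 5:
    gpu        acc  acc_plus_5
0  A100  17.000000   22.000000
1  H100  62.333333   67.333333
2    T4  26.000000   31.000000
3  V100  51.500000   56.500000
filter rows where gpu in ['T4', 'A100', 'H100']:
    gpu        acc  acc_plus_5
0  A100  17.000000   22.000000
1  H100  62.333333   67.333333
2    T4  26.000000   31.000000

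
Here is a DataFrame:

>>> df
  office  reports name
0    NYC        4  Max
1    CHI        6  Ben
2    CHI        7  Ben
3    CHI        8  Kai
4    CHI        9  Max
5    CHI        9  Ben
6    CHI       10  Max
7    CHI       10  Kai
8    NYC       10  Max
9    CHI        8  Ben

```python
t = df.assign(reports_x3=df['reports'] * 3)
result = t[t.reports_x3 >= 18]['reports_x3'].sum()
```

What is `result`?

231

add column reports_x3 = df['reports'] * 3:
  office  reports name  reports_x3
0    NYC        4  Max          12
1    CHI        6  Ben          18
2    CHI        7  Ben          21
3    CHI        8  Kai          24
4    CHI        9  Max          27
5    CHI        9  Ben          27
6    CHI       10  Max          30
7    CHI       10  Kai          30
8    NYC       10  Max          30
9    CHI        8  Ben          24
filter rows where reports_x3 >= 18:
  office  reports name  reports_x3
1    CHI        6  Ben          18
2    CHI        7  Ben          21
3    CHI        8  Kai          24
4    CHI        9  Max          27
5    CHI        9  Ben          27
6    CHI       10  Max          30
7    CHI       10  Kai          30
8    NYC       10  Max          30
9    CHI        8  Ben          24
Hence 231.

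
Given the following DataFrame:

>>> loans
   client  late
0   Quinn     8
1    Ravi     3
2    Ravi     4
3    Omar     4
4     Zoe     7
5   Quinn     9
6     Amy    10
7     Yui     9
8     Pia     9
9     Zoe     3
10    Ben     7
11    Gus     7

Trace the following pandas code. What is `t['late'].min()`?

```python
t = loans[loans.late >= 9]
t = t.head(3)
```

filter rows where late >= 9:
  client  late
5  Quinn     9
6    Amy    10
7    Yui     9
8    Pia     9
take first 3 rows:
  client  late
5  Quinn     9
6    Amy    10
7    Yui     9
Reading off the min of column 'late', we get 9.

9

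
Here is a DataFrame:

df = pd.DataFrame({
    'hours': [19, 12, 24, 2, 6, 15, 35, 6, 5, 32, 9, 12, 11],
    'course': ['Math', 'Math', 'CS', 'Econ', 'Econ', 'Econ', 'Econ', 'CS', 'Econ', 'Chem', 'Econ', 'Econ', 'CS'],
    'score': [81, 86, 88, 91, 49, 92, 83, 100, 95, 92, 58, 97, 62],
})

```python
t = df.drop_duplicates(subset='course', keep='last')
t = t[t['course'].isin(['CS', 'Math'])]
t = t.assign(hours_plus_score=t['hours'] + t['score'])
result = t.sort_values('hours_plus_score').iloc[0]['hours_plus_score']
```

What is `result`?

73

drop duplicate course (keep=last):
    hours course  score
1      12   Math     86
9      32   Chem     92
11     12   Econ     97
12     11     CS     62
filter rows where course in ['CS', 'Math']:
    hours course  score
1      12   Math     86
12     11     CS     62
add column hours_plus_score = t['hours'] + t['score']:
    hours course  score  hours_plus_score
1      12   Math     86                98
12     11     CS     62                73
sort by hours_plus_score:
    hours course  score  hours_plus_score
12     11     CS     62                73
1      12   Math     86                98
value at position 0, column 'hours_plus_score' → 73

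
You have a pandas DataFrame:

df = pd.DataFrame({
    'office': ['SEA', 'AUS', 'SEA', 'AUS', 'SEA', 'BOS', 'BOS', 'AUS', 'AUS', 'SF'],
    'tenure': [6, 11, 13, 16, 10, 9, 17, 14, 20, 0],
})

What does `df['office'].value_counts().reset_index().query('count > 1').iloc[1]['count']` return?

3

value_counts of office:
office
AUS    4
SEA    3
BOS    2
SF     1
Name: count, dtype: int64
reset_index():
  office  count
0    AUS      4
1    SEA      3
2    BOS      2
3     SF      1
filter rows where count > 1:
  office  count
0    AUS      4
1    SEA      3
2    BOS      2
The value at position 1, column 'count' is 3.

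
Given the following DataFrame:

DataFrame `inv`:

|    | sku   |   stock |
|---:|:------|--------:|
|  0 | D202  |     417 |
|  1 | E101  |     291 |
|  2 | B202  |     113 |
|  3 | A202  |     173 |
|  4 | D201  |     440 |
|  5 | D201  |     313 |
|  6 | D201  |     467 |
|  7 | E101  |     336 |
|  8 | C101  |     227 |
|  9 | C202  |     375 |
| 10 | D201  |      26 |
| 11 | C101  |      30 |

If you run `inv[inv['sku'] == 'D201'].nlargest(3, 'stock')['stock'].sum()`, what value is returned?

1220

filter rows where sku == 'D201':
     sku  stock
4   D201    440
5   D201    313
6   D201    467
10  D201     26
take 3 rows with largest stock:
    sku  stock
6  D201    467
4  D201    440
5  D201    313
Then the sum of column 'stock': 1220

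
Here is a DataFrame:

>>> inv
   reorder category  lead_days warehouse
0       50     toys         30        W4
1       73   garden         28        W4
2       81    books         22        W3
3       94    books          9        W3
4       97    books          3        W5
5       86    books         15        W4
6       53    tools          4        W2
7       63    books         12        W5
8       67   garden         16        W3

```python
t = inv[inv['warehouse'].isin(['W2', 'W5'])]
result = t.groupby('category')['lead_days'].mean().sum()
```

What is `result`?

11.5

filter rows where warehouse in ['W2', 'W5']:
   reorder category  lead_days warehouse
4       97    books          3        W5
6       53    tools          4        W2
7       63    books         12        W5
group by category, mean of lead_days:
category
books    7.5
tools    4.0
Name: lead_days, dtype: float64
Hence 11.5.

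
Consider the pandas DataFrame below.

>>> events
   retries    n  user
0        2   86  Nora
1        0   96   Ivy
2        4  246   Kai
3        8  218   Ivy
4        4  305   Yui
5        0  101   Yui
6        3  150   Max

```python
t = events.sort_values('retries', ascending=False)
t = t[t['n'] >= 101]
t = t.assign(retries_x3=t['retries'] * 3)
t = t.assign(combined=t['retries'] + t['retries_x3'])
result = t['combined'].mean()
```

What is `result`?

15.2

sort by retries descending:
   retries    n  user
3        8  218   Ivy
2        4  246   Kai
4        4  305   Yui
6        3  150   Max
0        2   86  Nora
1        0   96   Ivy
5        0  101   Yui
filter rows where n >= 101:
   retries    n user
3        8  218  Ivy
2        4  246  Kai
4        4  305  Yui
6        3  150  Max
5        0  101  Yui
add column retries_x3 = t['retries'] * 3:
   retries    n user  retries_x3
3        8  218  Ivy          24
2        4  246  Kai          12
4        4  305  Yui          12
6        3  150  Max           9
5        0  101  Yui           0
add column combined = t['retries'] + t['retries_x3']:
   retries    n user  retries_x3  combined
3        8  218  Ivy          24        32
2        4  246  Kai          12        16
4        4  305  Yui          12        16
6        3  150  Max           9        12
5        0  101  Yui           0         0
mean of column 'combined' → 15.2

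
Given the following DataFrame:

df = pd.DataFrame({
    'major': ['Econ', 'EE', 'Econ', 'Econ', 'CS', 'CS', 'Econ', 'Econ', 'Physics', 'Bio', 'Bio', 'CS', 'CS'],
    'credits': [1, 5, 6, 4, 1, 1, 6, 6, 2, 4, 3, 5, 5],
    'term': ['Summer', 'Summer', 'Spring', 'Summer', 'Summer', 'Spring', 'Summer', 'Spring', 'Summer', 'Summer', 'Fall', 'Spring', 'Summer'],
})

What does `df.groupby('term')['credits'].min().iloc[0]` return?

3

group by term, min of credits:
term
Fall      3
Spring    1
Summer    1
Name: credits, dtype: int64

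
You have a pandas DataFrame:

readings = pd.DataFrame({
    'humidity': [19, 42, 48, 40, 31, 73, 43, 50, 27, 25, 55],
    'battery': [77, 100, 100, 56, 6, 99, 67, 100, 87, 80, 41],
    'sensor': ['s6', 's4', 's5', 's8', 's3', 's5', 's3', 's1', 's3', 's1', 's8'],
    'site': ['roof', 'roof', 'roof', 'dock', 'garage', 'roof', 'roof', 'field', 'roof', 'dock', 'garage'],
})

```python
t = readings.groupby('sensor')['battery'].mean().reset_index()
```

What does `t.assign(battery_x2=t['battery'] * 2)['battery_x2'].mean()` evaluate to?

156.111111111

group by sensor, mean of battery:
sensor
s1     90.000000
s3     53.333333
s4    100.000000
s5     99.500000
s6     77.000000
s8     48.500000
Name: battery, dtype: float64
reset_index():
  sensor     battery
0     s1   90.000000
1     s3   53.333333
2     s4  100.000000
3     s5   99.500000
4     s6   77.000000
5     s8   48.500000
add column battery_x2 = t['battery'] * 2:
  sensor     battery  battery_x2
0     s1   90.000000  180.000000
1     s3   53.333333  106.666667
2     s4  100.000000  200.000000
3     s5   99.500000  199.000000
4     s6   77.000000  154.000000
5     s8   48.500000   97.000000
So mean() = 156.111111111.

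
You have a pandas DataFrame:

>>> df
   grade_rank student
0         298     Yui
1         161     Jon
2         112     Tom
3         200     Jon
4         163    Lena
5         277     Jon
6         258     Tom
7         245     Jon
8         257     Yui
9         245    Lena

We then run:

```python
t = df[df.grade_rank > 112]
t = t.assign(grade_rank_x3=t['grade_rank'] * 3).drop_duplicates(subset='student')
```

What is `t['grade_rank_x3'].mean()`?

filter rows where grade_rank > 112:
   grade_rank student
0         298     Yui
1         161     Jon
3         200     Jon
4         163    Lena
5         277     Jon
6         258     Tom
7         245     Jon
8         257     Yui
9         245    Lena
add column grade_rank_x3 = t['grade_rank'] * 3:
   grade_rank student  grade_rank_x3
0         298     Yui            894
1         161     Jon            483
3         200     Jon            600
4         163    Lena            489
5         277     Jon            831
6         258     Tom            774
7         245     Jon            735
8         257     Yui            771
9         245    Lena            735
drop duplicate student (keep=first):
   grade_rank student  grade_rank_x3
0         298     Yui            894
1         161     Jon            483
4         163    Lena            489
6         258     Tom            774
Then the mean of column 'grade_rank_x3': 660.0

660.0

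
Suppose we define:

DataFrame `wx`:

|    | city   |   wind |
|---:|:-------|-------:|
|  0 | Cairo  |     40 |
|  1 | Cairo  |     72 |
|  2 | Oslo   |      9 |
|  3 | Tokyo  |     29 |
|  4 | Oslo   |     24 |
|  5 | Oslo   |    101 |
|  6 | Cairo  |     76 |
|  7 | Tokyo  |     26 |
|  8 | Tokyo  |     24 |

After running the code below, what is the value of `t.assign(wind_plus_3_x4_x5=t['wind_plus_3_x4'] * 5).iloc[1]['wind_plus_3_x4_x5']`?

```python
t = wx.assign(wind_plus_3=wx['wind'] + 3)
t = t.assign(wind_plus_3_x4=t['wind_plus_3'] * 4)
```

1500

add column wind_plus_3 = wx['wind'] + 3:
    city  wind  wind_plus_3
0  Cairo    40           43
1  Cairo    72           75
2   Oslo     9           12
3  Tokyo    29           32
4   Oslo    24           27
5   Oslo   101          104
6  Cairo    76           79
7  Tokyo    26           29
8  Tokyo    24           27
add column wind_plus_3_x4 = t['wind_plus_3'] * 4:
    city  wind  wind_plus_3  wind_plus_3_x4
0  Cairo    40           43             172
1  Cairo    72           75             300
2   Oslo     9           12              48
3  Tokyo    29           32             128
4   Oslo    24           27             108
5   Oslo   101          104             416
6  Cairo    76           79             316
7  Tokyo    26           29             116
8  Tokyo    24           27             108
add column wind_plus_3_x4_x5 = t['wind_plus_3_x4'] * 5:
    city  wind  wind_plus_3  wind_plus_3_x4  wind_plus_3_x4_x5
0  Cairo    40           43             172                860
1  Cairo    72           75             300               1500
2   Oslo     9           12              48                240
3  Tokyo    29           32             128                640
4   Oslo    24           27             108                540
5   Oslo   101          104             416               2080
6  Cairo    76           79             316               1580
7  Tokyo    26           29             116                580
8  Tokyo    24           27             108                540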